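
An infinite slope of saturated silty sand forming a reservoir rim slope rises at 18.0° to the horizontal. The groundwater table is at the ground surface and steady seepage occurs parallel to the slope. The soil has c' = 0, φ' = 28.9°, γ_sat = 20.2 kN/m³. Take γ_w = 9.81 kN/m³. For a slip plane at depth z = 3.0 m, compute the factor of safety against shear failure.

With seepage parallel to the slope and the water table at the surface, the effective normal stress on the slip plane uses the buoyant unit weight γ' = γ_sat − γ_w while the driving shear stress uses γ_sat:
FS = [c' + γ' z cos²β tanφ'] / [γ_sat z sinβ cosβ]
(For c' = 0 this reduces to FS = (γ'/γ_sat)·tanφ'/tanβ.)
γ' = 20.2 − 9.81 = 10.39 kN/m³
Numerator = 0.0 + 10.39·3.0·cos²18.0°·tan28.9° = 0.0 + 10.39·3.0·0.9045·0.5520 = 15.564 kPa
Denominator = 20.2·3.0·sin18.0°·cos18.0° = 20.2·3.0·0.3090·0.9511 = 17.810 kPa
FS = 15.564 / 17.810 = 0.874

FS = 0.87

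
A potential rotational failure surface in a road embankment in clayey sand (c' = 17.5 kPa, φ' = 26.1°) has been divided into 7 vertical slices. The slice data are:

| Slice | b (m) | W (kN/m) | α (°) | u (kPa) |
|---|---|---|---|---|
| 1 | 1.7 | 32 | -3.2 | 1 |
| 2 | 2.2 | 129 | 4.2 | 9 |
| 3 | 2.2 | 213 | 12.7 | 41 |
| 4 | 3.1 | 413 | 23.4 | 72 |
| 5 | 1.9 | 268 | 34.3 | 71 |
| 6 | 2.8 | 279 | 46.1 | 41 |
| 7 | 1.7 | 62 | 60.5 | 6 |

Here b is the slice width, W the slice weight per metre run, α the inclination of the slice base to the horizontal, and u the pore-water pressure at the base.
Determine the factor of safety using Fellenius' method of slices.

Ordinary method of slices: FS = Σ[c'·Δl_i + (W_i cosα_i − u_i·Δl_i)·tanφ'] / Σ W_i sinα_i, with Δl_i = b_i / cosα_i.
Slice 1: Δl = 1.7/cos(-3.2°) = 1.703 m; N'_1 = 32·cos(-3.2°) − 1·1.703 = 30.2; c'Δl = 29.80; W sinα = -1.8
Slice 2: Δl = 2.2/cos4.2° = 2.206 m; N'_2 = 129·cos4.2° − 9·2.206 = 108.8; c'Δl = 38.60; W sinα = 9.4
Slice 3: Δl = 2.2/cos12.7° = 2.255 m; N'_3 = 213·cos12.7° − 41·2.255 = 115.3; c'Δl = 39.47; W sinα = 46.8
Slice 4: Δl = 3.1/cos23.4° = 3.378 m; N'_4 = 413·cos23.4° − 72·3.378 = 135.8; c'Δl = 59.11; W sinα = 164.0
Slice 5: Δl = 1.9/cos34.3° = 2.300 m; N'_5 = 268·cos34.3° − 71·2.300 = 58.1; c'Δl = 40.25; W sinα = 151.0
Slice 6: Δl = 2.8/cos46.1° = 4.038 m; N'_6 = 279·cos46.1° − 41·4.038 = 27.9; c'Δl = 70.67; W sinα = 201.0
Slice 7: Δl = 1.7/cos60.5° = 3.452 m; N'_7 = 62·cos60.5° − 6·3.452 = 9.8; c'Δl = 60.42; W sinα = 54.0
Σc'Δl = 338.3 kN/m; ΣN' = 486.0 kN/m; ΣW sinα = 624.5 kN/m
Resisting = 338.3 + 486.0·tan26.1° = 338.3 + 238.1 = 576.4 kN/m
FS = 576.4 / 624.5 = 0.923

FS = 0.92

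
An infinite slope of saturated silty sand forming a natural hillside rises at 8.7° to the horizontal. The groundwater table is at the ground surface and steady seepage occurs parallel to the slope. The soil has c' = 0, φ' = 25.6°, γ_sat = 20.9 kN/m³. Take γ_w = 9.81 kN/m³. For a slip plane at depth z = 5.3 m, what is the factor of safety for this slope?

With seepage parallel to the slope and the water table at the surface, the effective normal stress on the slip plane uses the buoyant unit weight γ' = γ_sat − γ_w while the driving shear stress uses γ_sat:
FS = [c' + γ' z cos²β tanφ'] / [γ_sat z sinβ cosβ]
(For c' = 0 this reduces to FS = (γ'/γ_sat)·tanφ'/tanβ.)
γ' = 20.9 − 9.81 = 11.09 kN/m³
Numerator = 0.0 + 11.09·5.3·cos²8.7°·tan25.6° = 0.0 + 11.09·5.3·0.9771·0.4791 = 27.517 kPa
Denominator = 20.9·5.3·sin8.7°·cos8.7° = 20.9·5.3·0.1513·0.9885 = 16.562 kPa
FS = 27.517 / 16.562 = 1.661

FS = 1.66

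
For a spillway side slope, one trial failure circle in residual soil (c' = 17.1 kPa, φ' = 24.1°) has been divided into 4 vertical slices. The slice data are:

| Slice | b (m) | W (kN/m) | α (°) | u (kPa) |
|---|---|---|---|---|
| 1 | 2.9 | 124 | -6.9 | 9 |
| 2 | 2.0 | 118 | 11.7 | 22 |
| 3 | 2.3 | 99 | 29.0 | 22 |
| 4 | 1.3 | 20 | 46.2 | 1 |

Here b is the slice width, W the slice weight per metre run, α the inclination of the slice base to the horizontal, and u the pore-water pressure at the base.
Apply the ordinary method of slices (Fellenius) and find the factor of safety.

FS = 3.57

Ordinary method of slices: FS = Σ[c'·Δl_i + (W_i cosα_i − u_i·Δl_i)·tanφ'] / Σ W_i sinα_i, with Δl_i = b_i / cosα_i.
Slice 1: Δl = 2.9/cos(-6.9°) = 2.921 m; N'_1 = 124·cos(-6.9°) − 9·2.921 = 96.8; c'Δl = 49.95; W sinα = -14.9
Slice 2: Δl = 2.0/cos11.7° = 2.042 m; N'_2 = 118·cos11.7° − 22·2.042 = 70.6; c'Δl = 34.93; W sinα = 23.9
Slice 3: Δl = 2.3/cos29.0° = 2.630 m; N'_3 = 99·cos29.0° − 22·2.630 = 28.7; c'Δl = 44.97; W sinα = 48.0
Slice 4: Δl = 1.3/cos46.2° = 1.878 m; N'_4 = 20·cos46.2° − 1·1.878 = 12.0; c'Δl = 32.12; W sinα = 14.4
Σc'Δl = 162.0 kN/m; ΣN' = 208.1 kN/m; ΣW sinα = 71.5 kN/m
Resisting = 162.0 + 208.1·tan24.1° = 162.0 + 93.1 = 255.1 kN/m
FS = 255.1 / 71.5 = 3.569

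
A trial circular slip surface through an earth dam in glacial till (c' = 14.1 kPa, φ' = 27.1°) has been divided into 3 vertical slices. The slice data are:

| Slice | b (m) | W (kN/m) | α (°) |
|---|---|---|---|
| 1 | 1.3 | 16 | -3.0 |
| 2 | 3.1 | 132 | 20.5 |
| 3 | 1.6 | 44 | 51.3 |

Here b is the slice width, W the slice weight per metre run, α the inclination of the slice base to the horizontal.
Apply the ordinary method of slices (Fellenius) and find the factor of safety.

FS = 2.34

Ordinary method of slices: FS = Σ[c'·Δl_i + (W_i cosα_i)·tanφ'] / Σ W_i sinα_i, with Δl_i = b_i / cosα_i.
Slice 1: Δl = 1.3/cos(-3.0°) = 1.302 m; N'_1 = 16·cos(-3.0°) = 16.0; c'Δl = 18.36; W sinα = -0.8
Slice 2: Δl = 3.1/cos20.5° = 3.310 m; N'_2 = 132·cos20.5° = 123.6; c'Δl = 46.67; W sinα = 46.2
Slice 3: Δl = 1.6/cos51.3° = 2.559 m; N'_3 = 44·cos51.3° = 27.5; c'Δl = 36.08; W sinα = 34.3
Σc'Δl = 101.1 kN/m; ΣN' = 167.1 kN/m; ΣW sinα = 79.7 kN/m
Resisting = 101.1 + 167.1·tan27.1° = 101.1 + 85.5 = 186.6 kN/m
FS = 186.6 / 79.7 = 2.341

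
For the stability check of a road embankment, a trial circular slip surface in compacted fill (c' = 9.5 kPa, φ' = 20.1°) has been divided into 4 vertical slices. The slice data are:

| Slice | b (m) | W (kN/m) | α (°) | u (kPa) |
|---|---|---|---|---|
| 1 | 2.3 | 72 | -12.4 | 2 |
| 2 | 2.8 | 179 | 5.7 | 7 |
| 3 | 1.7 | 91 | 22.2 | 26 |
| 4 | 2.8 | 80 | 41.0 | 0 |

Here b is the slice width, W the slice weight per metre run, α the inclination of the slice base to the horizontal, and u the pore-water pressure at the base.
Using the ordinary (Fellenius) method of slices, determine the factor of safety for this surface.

Ordinary method of slices: FS = Σ[c'·Δl_i + (W_i cosα_i − u_i·Δl_i)·tanφ'] / Σ W_i sinα_i, with Δl_i = b_i / cosα_i.
Slice 1: Δl = 2.3/cos(-12.4°) = 2.355 m; N'_1 = 72·cos(-12.4°) − 2·2.355 = 65.6; c'Δl = 22.37; W sinα = -15.5
Slice 2: Δl = 2.8/cos5.7° = 2.814 m; N'_2 = 179·cos5.7° − 7·2.814 = 158.4; c'Δl = 26.73; W sinα = 17.8
Slice 3: Δl = 1.7/cos22.2° = 1.836 m; N'_3 = 91·cos22.2° − 26·1.836 = 36.5; c'Δl = 17.44; W sinα = 34.4
Slice 4: Δl = 2.8/cos41.0° = 3.710 m; N'_4 = 80·cos41.0° − 0·3.710 = 60.4; c'Δl = 35.25; W sinα = 52.5
Σc'Δl = 101.8 kN/m; ΣN' = 320.9 kN/m; ΣW sinα = 89.2 kN/m
Resisting = 101.8 + 320.9·tan20.1° = 101.8 + 117.4 = 219.2 kN/m
FS = 219.2 / 89.2 = 2.458

FS = 2.46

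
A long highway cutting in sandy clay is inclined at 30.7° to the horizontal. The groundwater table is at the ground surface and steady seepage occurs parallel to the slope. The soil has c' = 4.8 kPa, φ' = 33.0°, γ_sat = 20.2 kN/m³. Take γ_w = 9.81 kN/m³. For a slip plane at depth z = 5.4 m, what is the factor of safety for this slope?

With seepage parallel to the slope and the water table at the surface, the effective normal stress on the slip plane uses the buoyant unit weight γ' = γ_sat − γ_w while the driving shear stress uses γ_sat:
FS = [c' + γ' z cos²β tanφ'] / [γ_sat z sinβ cosβ]
γ' = 20.2 − 9.81 = 10.39 kN/m³
Numerator = 4.8 + 10.39·5.4·cos²30.7°·tan33.0° = 4.8 + 10.39·5.4·0.7393·0.6494 = 31.739 kPa
Denominator = 20.2·5.4·sin30.7°·cos30.7° = 20.2·5.4·0.5105·0.8599 = 47.885 kPa
FS = 31.739 / 47.885 = 0.663

FS = 0.66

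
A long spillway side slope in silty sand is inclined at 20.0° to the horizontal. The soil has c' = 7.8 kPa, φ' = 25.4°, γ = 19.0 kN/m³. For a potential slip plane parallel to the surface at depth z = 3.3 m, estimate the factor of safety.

For an infinite slope with a slip plane parallel to the surface (no pore pressure): FS = [c' + γz cos²β tanφ'] / [γz sinβ cosβ].
γz = 19.0·3.3 = 62.70 kN/m²
Numerator = 7.8 + 62.70·cos²20.0°·tan25.4° = 7.8 + 62.70·0.8830·0.4748 = 34.089 kPa
Denominator = 62.70·sin20.0°·cos20.0° = 62.70·0.3420·0.9397 = 20.151 kPa
FS = 34.089 / 20.151 = 1.692

FS = 1.69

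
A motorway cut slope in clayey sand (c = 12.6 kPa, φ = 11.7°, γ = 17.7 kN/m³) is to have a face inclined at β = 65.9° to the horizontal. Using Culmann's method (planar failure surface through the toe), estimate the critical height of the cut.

Culmann's analysis gives the critical failure plane at α_cr = (β + φ)/2 = (65.9 + 11.7)/2 = 38.8°, and the critical height
H_c = (4c/γ) · sinβ cosφ / [1 − cos(β − φ)]
    = (4·12.6/17.7) · sin65.9°·cos11.7° / [1 − cos(54.2°)]
    = 2.847 · 0.9128·0.9792 / [1 − 0.5850]
    = 2.847 · 0.8939 / 0.4150
    = 6.13 m

H_c = 6.13 m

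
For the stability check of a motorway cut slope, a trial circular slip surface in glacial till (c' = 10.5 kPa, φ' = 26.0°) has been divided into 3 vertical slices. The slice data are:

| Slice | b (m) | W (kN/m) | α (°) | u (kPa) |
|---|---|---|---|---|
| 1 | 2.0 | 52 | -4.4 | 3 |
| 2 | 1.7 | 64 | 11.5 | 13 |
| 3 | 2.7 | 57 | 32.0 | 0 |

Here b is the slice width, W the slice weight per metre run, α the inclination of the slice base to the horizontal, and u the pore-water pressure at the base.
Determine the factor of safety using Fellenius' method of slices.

Ordinary method of slices: FS = Σ[c'·Δl_i + (W_i cosα_i − u_i·Δl_i)·tanφ'] / Σ W_i sinα_i, with Δl_i = b_i / cosα_i.
Slice 1: Δl = 2.0/cos(-4.4°) = 2.006 m; N'_1 = 52·cos(-4.4°) − 3·2.006 = 45.8; c'Δl = 21.06; W sinα = -4.0
Slice 2: Δl = 1.7/cos11.5° = 1.735 m; N'_2 = 64·cos11.5° − 13·1.735 = 40.2; c'Δl = 18.22; W sinα = 12.8
Slice 3: Δl = 2.7/cos32.0° = 3.184 m; N'_3 = 57·cos32.0° − 0·3.184 = 48.3; c'Δl = 33.43; W sinα = 30.2
Σc'Δl = 72.7 kN/m; ΣN' = 134.3 kN/m; ΣW sinα = 39.0 kN/m
Resisting = 72.7 + 134.3·tan26.0° = 72.7 + 65.5 = 138.2 kN/m
FS = 138.2 / 39.0 = 3.546

FS = 3.55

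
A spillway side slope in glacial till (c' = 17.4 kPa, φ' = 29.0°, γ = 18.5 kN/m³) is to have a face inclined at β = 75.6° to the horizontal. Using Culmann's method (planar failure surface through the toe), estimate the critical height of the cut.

H_c = 10.19 m

Culmann's analysis gives the critical failure plane at α_cr = (β + φ')/2 = (75.6 + 29.0)/2 = 52.3°, and the critical height
H_c = (4c'/γ) · sinβ cosφ' / [1 − cos(β − φ')]
    = (4·17.4/18.5) · sin75.6°·cos29.0° / [1 − cos(46.6°)]
    = 3.762 · 0.9686·0.8746 / [1 − 0.6871]
    = 3.762 · 0.8471 / 0.3129
    = 10.19 m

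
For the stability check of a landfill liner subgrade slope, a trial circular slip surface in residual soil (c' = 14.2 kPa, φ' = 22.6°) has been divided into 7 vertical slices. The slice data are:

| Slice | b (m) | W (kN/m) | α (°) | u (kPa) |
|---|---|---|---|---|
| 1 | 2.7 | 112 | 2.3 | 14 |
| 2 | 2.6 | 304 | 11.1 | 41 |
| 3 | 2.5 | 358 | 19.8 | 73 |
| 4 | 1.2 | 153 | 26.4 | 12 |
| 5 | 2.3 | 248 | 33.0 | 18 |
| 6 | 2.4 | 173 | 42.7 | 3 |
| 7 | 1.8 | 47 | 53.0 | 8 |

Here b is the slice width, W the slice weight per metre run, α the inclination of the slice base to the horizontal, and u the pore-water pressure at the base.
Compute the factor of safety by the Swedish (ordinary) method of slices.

FS = 1.10

Ordinary method of slices: FS = Σ[c'·Δl_i + (W_i cosα_i − u_i·Δl_i)·tanφ'] / Σ W_i sinα_i, with Δl_i = b_i / cosα_i.
Slice 1: Δl = 2.7/cos2.3° = 2.702 m; N'_1 = 112·cos2.3° − 14·2.702 = 74.1; c'Δl = 38.37; W sinα = 4.5
Slice 2: Δl = 2.6/cos11.1° = 2.650 m; N'_2 = 304·cos11.1° − 41·2.650 = 189.7; c'Δl = 37.62; W sinα = 58.5
Slice 3: Δl = 2.5/cos19.8° = 2.657 m; N'_3 = 358·cos19.8° − 73·2.657 = 142.9; c'Δl = 37.73; W sinα = 121.3
Slice 4: Δl = 1.2/cos26.4° = 1.340 m; N'_4 = 153·cos26.4° − 12·1.340 = 121.0; c'Δl = 19.02; W sinα = 68.0
Slice 5: Δl = 2.3/cos33.0° = 2.742 m; N'_5 = 248·cos33.0° − 18·2.742 = 158.6; c'Δl = 38.94; W sinα = 135.1
Slice 6: Δl = 2.4/cos42.7° = 3.266 m; N'_6 = 173·cos42.7° − 3·3.266 = 117.3; c'Δl = 46.37; W sinα = 117.3
Slice 7: Δl = 1.8/cos53.0° = 2.991 m; N'_7 = 47·cos53.0° − 8·2.991 = 4.4; c'Δl = 42.47; W sinα = 37.5
Σc'Δl = 260.5 kN/m; ΣN' = 807.9 kN/m; ΣW sinα = 542.2 kN/m
Resisting = 260.5 + 807.9·tan22.6° = 260.5 + 336.3 = 596.8 kN/m
FS = 596.8 / 542.2 = 1.101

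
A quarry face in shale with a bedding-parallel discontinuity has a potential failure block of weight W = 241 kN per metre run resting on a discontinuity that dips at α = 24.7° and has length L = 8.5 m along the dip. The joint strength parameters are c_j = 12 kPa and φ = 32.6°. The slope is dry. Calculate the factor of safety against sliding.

FS = 2.40

Resolving the block weight along and normal to the plane and applying the Mohr–Coulomb strength on the joint:
N' = W cosα = 241·cos24.7° = 219.0 kN/m
Driving force T = W sinα = 241·sin24.7° = 100.7 kN/m
Resisting force R = c_j·L + N'·tanφ = 12·8.5 + 219.0·tan32.6° = 102.0 + 140.0 = 242.0 kN/m
FS = R / T = 242.0 / 100.7 = 2.403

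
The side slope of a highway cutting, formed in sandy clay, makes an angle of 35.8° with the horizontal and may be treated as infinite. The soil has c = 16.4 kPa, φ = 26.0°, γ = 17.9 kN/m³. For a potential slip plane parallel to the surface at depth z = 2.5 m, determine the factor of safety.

For an infinite slope with a slip plane parallel to the surface (no pore pressure): FS = [c + γz cos²β tanφ] / [γz sinβ cosβ].
γz = 17.9·2.5 = 44.75 kN/m²
Numerator = 16.4 + 44.75·cos²35.8°·tan26.0° = 16.4 + 44.75·0.6578·0.4877 = 30.758 kPa
Denominator = 44.75·sin35.8°·cos35.8° = 44.75·0.5850·0.8111 = 21.231 kPa
FS = 30.758 / 21.231 = 1.449

FS = 1.45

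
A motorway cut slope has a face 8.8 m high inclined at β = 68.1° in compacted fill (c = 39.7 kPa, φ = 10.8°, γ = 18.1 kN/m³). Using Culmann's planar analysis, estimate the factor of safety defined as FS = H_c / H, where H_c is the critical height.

FS = 1.98

H_c = (4c/γ) · sinβ cosφ / [1 − cos(β − φ)]
    = (4·39.7/18.1) · sin68.1°·cos10.8° / [1 − cos57.3°]
    = 8.773 · 0.9114 / 0.4598 = 17.39 m
FS = H_c / H = 17.39 / 8.8 = 1.976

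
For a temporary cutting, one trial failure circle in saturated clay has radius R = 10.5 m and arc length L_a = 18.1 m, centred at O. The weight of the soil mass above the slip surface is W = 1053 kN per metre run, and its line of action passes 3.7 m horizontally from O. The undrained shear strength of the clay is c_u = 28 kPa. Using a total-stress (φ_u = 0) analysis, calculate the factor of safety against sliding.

Taking moments about the centre O, the resisting moment is provided by the undrained shear strength acting along the arc:
M_R = c_u·L_a·R = 28·18.10·10.5 = 5321.4 kN·m/m
M_D = W·d = 1053·3.7 = 3896.1 kN·m/m
FS = M_R / M_D = 5321.4 / 3896.1 = 1.366

FS = 1.37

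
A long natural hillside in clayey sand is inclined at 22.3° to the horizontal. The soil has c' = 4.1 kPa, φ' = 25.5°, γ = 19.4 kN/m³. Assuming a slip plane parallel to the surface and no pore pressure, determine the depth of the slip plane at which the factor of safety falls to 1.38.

z = 2.77 m

Setting FS = 1.38 in FS = [c' + γz cos²β tanφ'] / [γz sinβ cosβ] and solving for z:
z = c' / [γ cosβ (FS·sinβ − cosβ·tanφ')]
  = 4.1 / [19.4·cos22.3°·(1.38·sin22.3° − cos22.3°·tan25.5°)]
  = 4.1 / [19.4·0.9252·(1.38·0.3795 − 0.9252·0.4770)]
  = 4.1 / 1.4781 = 2.774 m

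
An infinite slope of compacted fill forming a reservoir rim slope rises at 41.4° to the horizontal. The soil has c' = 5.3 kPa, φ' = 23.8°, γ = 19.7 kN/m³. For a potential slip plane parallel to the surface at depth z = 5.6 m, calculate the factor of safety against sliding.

For an infinite slope with a slip plane parallel to the surface (no pore pressure): FS = [c' + γz cos²β tanφ'] / [γz sinβ cosβ].
γz = 19.7·5.6 = 110.32 kN/m²
Numerator = 5.3 + 110.32·cos²41.4°·tan23.8° = 5.3 + 110.32·0.5627·0.4411 = 32.678 kPa
Denominator = 110.32·sin41.4°·cos41.4° = 110.32·0.6613·0.7501 = 54.725 kPa
FS = 32.678 / 54.725 = 0.597

FS = 0.60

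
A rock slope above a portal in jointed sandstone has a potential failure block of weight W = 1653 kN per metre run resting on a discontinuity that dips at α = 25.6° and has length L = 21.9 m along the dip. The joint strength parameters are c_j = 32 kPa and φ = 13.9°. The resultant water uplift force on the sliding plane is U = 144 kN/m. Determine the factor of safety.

Resolving the block weight along and normal to the plane and applying the Mohr–Coulomb strength on the joint:
N' = W cosα − U = 1653·cos25.6° − 144 = 1346.7 kN/m
Driving force T = W sinα = 1653·sin25.6° = 714.2 kN/m
Resisting force R = c_j·L + N'·tanφ = 32·21.9 + 1346.7·tan13.9° = 700.8 + 333.3 = 1034.1 kN/m
FS = R / T = 1034.1 / 714.2 = 1.448

FS = 1.45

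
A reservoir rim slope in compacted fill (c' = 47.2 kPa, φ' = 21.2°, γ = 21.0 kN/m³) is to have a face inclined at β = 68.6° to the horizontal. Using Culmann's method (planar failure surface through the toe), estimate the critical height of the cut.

H_c = 24.15 m

Culmann's analysis gives the critical failure plane at α_cr = (β + φ')/2 = (68.6 + 21.2)/2 = 44.9°, and the critical height
H_c = (4c'/γ) · sinβ cosφ' / [1 − cos(β − φ')]
    = (4·47.2/21.0) · sin68.6°·cos21.2° / [1 − cos(47.4°)]
    = 8.990 · 0.9311·0.9323 / [1 − 0.6769]
    = 8.990 · 0.8680 / 0.3231
    = 24.15 m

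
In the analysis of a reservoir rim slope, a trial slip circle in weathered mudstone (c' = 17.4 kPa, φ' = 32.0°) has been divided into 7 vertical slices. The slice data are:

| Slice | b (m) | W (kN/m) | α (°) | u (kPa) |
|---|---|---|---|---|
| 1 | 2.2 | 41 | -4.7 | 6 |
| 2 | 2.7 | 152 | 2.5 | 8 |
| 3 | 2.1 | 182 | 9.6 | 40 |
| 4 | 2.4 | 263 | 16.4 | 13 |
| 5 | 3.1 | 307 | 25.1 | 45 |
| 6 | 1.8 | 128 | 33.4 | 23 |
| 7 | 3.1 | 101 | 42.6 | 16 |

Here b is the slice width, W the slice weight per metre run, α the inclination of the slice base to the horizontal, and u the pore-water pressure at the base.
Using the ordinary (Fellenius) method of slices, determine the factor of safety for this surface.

FS = 1.99

Ordinary method of slices: FS = Σ[c'·Δl_i + (W_i cosα_i − u_i·Δl_i)·tanφ'] / Σ W_i sinα_i, with Δl_i = b_i / cosα_i.
Slice 1: Δl = 2.2/cos(-4.7°) = 2.207 m; N'_1 = 41·cos(-4.7°) − 6·2.207 = 27.6; c'Δl = 38.41; W sinα = -3.4
Slice 2: Δl = 2.7/cos2.5° = 2.703 m; N'_2 = 152·cos2.5° − 8·2.703 = 130.2; c'Δl = 47.02; W sinα = 6.6
Slice 3: Δl = 2.1/cos9.6° = 2.130 m; N'_3 = 182·cos9.6° − 40·2.130 = 94.3; c'Δl = 37.06; W sinα = 30.4
Slice 4: Δl = 2.4/cos16.4° = 2.502 m; N'_4 = 263·cos16.4° − 13·2.502 = 219.8; c'Δl = 43.53; W sinα = 74.3
Slice 5: Δl = 3.1/cos25.1° = 3.423 m; N'_5 = 307·cos25.1° − 45·3.423 = 124.0; c'Δl = 59.56; W sinα = 130.2
Slice 6: Δl = 1.8/cos33.4° = 2.156 m; N'_6 = 128·cos33.4° − 23·2.156 = 57.3; c'Δl = 37.52; W sinα = 70.5
Slice 7: Δl = 3.1/cos42.6° = 4.211 m; N'_7 = 101·cos42.6° − 16·4.211 = 7.0; c'Δl = 73.28; W sinα = 68.4
Σc'Δl = 336.4 kN/m; ΣN' = 660.1 kN/m; ΣW sinα = 376.9 kN/m
Resisting = 336.4 + 660.1·tan32.0° = 336.4 + 412.5 = 748.8 kN/m
FS = 748.8 / 376.9 = 1.987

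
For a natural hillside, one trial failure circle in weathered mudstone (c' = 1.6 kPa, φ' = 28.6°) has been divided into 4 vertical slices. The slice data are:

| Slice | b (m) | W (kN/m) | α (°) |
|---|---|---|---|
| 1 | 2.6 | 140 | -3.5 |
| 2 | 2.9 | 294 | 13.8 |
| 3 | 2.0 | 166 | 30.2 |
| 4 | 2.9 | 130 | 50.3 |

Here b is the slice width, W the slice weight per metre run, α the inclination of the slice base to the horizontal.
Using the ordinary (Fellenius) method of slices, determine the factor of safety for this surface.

Ordinary method of slices: FS = Σ[c'·Δl_i + (W_i cosα_i)·tanφ'] / Σ W_i sinα_i, with Δl_i = b_i / cosα_i.
Slice 1: Δl = 2.6/cos(-3.5°) = 2.605 m; N'_1 = 140·cos(-3.5°) = 139.7; c'Δl = 4.17; W sinα = -8.5
Slice 2: Δl = 2.9/cos13.8° = 2.986 m; N'_2 = 294·cos13.8° = 285.5; c'Δl = 4.78; W sinα = 70.1
Slice 3: Δl = 2.0/cos30.2° = 2.314 m; N'_3 = 166·cos30.2° = 143.5; c'Δl = 3.70; W sinα = 83.5
Slice 4: Δl = 2.9/cos50.3° = 4.540 m; N'_4 = 130·cos50.3° = 83.0; c'Δl = 7.26; W sinα = 100.0
Σc'Δl = 19.9 kN/m; ΣN' = 651.8 kN/m; ΣW sinα = 245.1 kN/m
Resisting = 19.9 + 651.8·tan28.6° = 19.9 + 355.4 = 375.3 kN/m
FS = 375.3 / 245.1 = 1.531

FS = 1.53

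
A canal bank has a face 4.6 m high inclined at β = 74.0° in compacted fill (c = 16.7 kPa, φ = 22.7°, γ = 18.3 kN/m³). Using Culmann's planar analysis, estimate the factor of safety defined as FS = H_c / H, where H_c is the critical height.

H_c = (4c/γ) · sinβ cosφ / [1 − cos(β − φ)]
    = (4·16.7/18.3) · sin74.0°·cos22.7° / [1 − cos51.3°]
    = 3.650 · 0.8868 / 0.3748 = 8.64 m
FS = H_c / H = 8.64 / 4.6 = 1.878

FS = 1.88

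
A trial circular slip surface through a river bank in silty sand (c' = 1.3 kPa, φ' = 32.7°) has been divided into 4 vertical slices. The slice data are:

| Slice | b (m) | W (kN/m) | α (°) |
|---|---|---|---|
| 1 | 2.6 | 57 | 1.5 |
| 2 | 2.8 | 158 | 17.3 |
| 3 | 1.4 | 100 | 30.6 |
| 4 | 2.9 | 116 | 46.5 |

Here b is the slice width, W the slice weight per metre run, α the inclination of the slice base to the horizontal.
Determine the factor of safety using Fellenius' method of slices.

Ordinary method of slices: FS = Σ[c'·Δl_i + (W_i cosα_i)·tanφ'] / Σ W_i sinα_i, with Δl_i = b_i / cosα_i.
Slice 1: Δl = 2.6/cos1.5° = 2.601 m; N'_1 = 57·cos1.5° = 57.0; c'Δl = 3.38; W sinα = 1.5
Slice 2: Δl = 2.8/cos17.3° = 2.933 m; N'_2 = 158·cos17.3° = 150.9; c'Δl = 3.81; W sinα = 47.0
Slice 3: Δl = 1.4/cos30.6° = 1.627 m; N'_3 = 100·cos30.6° = 86.1; c'Δl = 2.11; W sinα = 50.9
Slice 4: Δl = 2.9/cos46.5° = 4.213 m; N'_4 = 116·cos46.5° = 79.8; c'Δl = 5.48; W sinα = 84.1
Σc'Δl = 14.8 kN/m; ΣN' = 373.8 kN/m; ΣW sinα = 183.5 kN/m
Resisting = 14.8 + 373.8·tan32.7° = 14.8 + 239.9 = 254.7 kN/m
FS = 254.7 / 183.5 = 1.388

FS = 1.39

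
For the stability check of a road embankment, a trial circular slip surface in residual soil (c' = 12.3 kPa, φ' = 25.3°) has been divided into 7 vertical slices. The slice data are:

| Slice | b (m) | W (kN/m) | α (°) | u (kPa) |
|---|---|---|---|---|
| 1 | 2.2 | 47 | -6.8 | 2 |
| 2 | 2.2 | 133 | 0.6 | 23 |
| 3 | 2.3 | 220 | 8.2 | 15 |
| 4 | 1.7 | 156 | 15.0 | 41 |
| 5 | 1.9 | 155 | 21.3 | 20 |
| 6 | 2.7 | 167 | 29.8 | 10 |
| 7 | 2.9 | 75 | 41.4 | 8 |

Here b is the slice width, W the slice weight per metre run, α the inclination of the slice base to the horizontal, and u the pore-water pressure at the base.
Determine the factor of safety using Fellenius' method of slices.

FS = 2.00

Ordinary method of slices: FS = Σ[c'·Δl_i + (W_i cosα_i − u_i·Δl_i)·tanφ'] / Σ W_i sinα_i, with Δl_i = b_i / cosα_i.
Slice 1: Δl = 2.2/cos(-6.8°) = 2.216 m; N'_1 = 47·cos(-6.8°) − 2·2.216 = 42.2; c'Δl = 27.25; W sinα = -5.6
Slice 2: Δl = 2.2/cos0.6° = 2.200 m; N'_2 = 133·cos0.6° − 23·2.200 = 82.4; c'Δl = 27.06; W sinα = 1.4
Slice 3: Δl = 2.3/cos8.2° = 2.324 m; N'_3 = 220·cos8.2° − 15·2.324 = 182.9; c'Δl = 28.58; W sinα = 31.4
Slice 4: Δl = 1.7/cos15.0° = 1.760 m; N'_4 = 156·cos15.0° − 41·1.760 = 78.5; c'Δl = 21.65; W sinα = 40.4
Slice 5: Δl = 1.9/cos21.3° = 2.039 m; N'_5 = 155·cos21.3° − 20·2.039 = 103.6; c'Δl = 25.08; W sinα = 56.3
Slice 6: Δl = 2.7/cos29.8° = 3.111 m; N'_6 = 167·cos29.8° − 10·3.111 = 113.8; c'Δl = 38.27; W sinα = 83.0
Slice 7: Δl = 2.9/cos41.4° = 3.866 m; N'_7 = 75·cos41.4° − 8·3.866 = 25.3; c'Δl = 47.55; W sinα = 49.6
Σc'Δl = 215.5 kN/m; ΣN' = 628.8 kN/m; ΣW sinα = 256.5 kN/m
Resisting = 215.5 + 628.8·tan25.3° = 215.5 + 297.2 = 512.7 kN/m
FS = 512.7 / 256.5 = 1.999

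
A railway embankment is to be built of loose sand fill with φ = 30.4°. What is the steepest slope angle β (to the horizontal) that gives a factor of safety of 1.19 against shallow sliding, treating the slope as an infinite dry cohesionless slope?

β = 26.2°

For an infinite dry cohesionless slope FS = tanφ/tanβ, so tanβ = tanφ / FS.
tanβ = tan30.4° / 1.19 = 0.5867 / 1.19 = 0.4930
β = arctan(0.4930) = 26.24°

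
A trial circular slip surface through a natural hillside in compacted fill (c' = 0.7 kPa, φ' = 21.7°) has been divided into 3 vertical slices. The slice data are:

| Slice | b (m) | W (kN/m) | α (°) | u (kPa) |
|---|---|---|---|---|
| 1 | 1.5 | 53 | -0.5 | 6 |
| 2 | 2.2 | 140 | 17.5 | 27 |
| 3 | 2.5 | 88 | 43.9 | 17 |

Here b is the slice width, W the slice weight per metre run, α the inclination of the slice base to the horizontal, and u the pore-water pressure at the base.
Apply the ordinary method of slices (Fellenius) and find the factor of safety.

FS = 0.51

Ordinary method of slices: FS = Σ[c'·Δl_i + (W_i cosα_i − u_i·Δl_i)·tanφ'] / Σ W_i sinα_i, with Δl_i = b_i / cosα_i.
Slice 1: Δl = 1.5/cos(-0.5°) = 1.500 m; N'_1 = 53·cos(-0.5°) − 6·1.500 = 44.0; c'Δl = 1.05; W sinα = -0.5
Slice 2: Δl = 2.2/cos17.5° = 2.307 m; N'_2 = 140·cos17.5° − 27·2.307 = 71.2; c'Δl = 1.61; W sinα = 42.1
Slice 3: Δl = 2.5/cos43.9° = 3.470 m; N'_3 = 88·cos43.9° − 17·3.470 = 4.4; c'Δl = 2.43; W sinα = 61.0
Σc'Δl = 5.1 kN/m; ΣN' = 119.7 kN/m; ΣW sinα = 102.7 kN/m
Resisting = 5.1 + 119.7·tan21.7° = 5.1 + 47.6 = 52.7 kN/m
FS = 52.7 / 102.7 = 0.513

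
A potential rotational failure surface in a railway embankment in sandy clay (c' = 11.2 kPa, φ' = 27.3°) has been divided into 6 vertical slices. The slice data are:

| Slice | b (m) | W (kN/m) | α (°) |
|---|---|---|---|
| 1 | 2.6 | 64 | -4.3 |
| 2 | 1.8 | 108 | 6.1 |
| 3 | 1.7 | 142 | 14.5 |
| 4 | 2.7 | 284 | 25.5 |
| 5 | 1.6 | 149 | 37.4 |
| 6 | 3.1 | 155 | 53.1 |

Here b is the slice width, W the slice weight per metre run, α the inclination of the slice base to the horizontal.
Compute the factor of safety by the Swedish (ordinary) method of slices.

FS = 1.54

Ordinary method of slices: FS = Σ[c'·Δl_i + (W_i cosα_i)·tanφ'] / Σ W_i sinα_i, with Δl_i = b_i / cosα_i.
Slice 1: Δl = 2.6/cos(-4.3°) = 2.607 m; N'_1 = 64·cos(-4.3°) = 63.8; c'Δl = 29.20; W sinα = -4.8
Slice 2: Δl = 1.8/cos6.1° = 1.810 m; N'_2 = 108·cos6.1° = 107.4; c'Δl = 20.27; W sinα = 11.5
Slice 3: Δl = 1.7/cos14.5° = 1.756 m; N'_3 = 142·cos14.5° = 137.5; c'Δl = 19.67; W sinα = 35.6
Slice 4: Δl = 2.7/cos25.5° = 2.991 m; N'_4 = 284·cos25.5° = 256.3; c'Δl = 33.50; W sinα = 122.3
Slice 5: Δl = 1.6/cos37.4° = 2.014 m; N'_5 = 149·cos37.4° = 118.4; c'Δl = 22.56; W sinα = 90.5
Slice 6: Δl = 3.1/cos53.1° = 5.163 m; N'_6 = 155·cos53.1° = 93.1; c'Δl = 57.83; W sinα = 124.0
Σc'Δl = 183.0 kN/m; ΣN' = 776.5 kN/m; ΣW sinα = 378.9 kN/m
Resisting = 183.0 + 776.5·tan27.3° = 183.0 + 400.8 = 583.8 kN/m
FS = 583.8 / 378.9 = 1.541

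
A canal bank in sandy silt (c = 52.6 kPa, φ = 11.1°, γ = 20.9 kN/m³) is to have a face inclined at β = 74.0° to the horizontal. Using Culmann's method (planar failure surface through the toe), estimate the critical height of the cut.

H_c = 17.44 m

Culmann's analysis gives the critical failure plane at α_cr = (β + φ)/2 = (74.0 + 11.1)/2 = 42.5°, and the critical height
H_c = (4c/γ) · sinβ cosφ / [1 − cos(β − φ)]
    = (4·52.6/20.9) · sin74.0°·cos11.1° / [1 − cos(62.9°)]
    = 10.067 · 0.9613·0.9813 / [1 − 0.4555]
    = 10.067 · 0.9433 / 0.5445
    = 17.44 m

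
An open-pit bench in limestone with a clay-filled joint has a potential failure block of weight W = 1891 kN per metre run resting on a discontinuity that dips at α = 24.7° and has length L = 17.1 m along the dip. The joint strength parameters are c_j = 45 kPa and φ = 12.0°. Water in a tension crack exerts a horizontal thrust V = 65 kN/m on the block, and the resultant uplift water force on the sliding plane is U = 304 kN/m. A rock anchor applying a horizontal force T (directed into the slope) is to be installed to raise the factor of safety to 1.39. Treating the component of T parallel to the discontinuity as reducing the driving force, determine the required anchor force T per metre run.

T = 86 kN/m

Resolving forces along and normal to the sliding plane, with the horizontal anchor force T adding T·sinα to the effective normal force and T·cosα acting up the plane against the driving force:
FS = [c_jL + (W cosα − U − V sinα + T sinα) tanφ] / [W sinα + V cosα − T cosα]
Without the anchor: N' = 1386.8 kN/m, driving T_d = 849.2 kN/m, resisting R = 45·17.1 + 1386.8·tan12.0° = 1064.3 kN/m, FS = 1.25.
Setting FS = 1.39 and solving for T:
1.39·(849.2 − T cos24.7°) = 1064.3 + T sin24.7°·tan12.0°
T·(sin24.7°·tan12.0° + 1.39·cos24.7°) = 1.39·849.2 − 1064.3
T·(0.4179·0.2126 + 1.39·0.9085) = 1180.4 − 1064.3 = 116.2
T·1.3516 = 116.2
T = 85.9 kN/m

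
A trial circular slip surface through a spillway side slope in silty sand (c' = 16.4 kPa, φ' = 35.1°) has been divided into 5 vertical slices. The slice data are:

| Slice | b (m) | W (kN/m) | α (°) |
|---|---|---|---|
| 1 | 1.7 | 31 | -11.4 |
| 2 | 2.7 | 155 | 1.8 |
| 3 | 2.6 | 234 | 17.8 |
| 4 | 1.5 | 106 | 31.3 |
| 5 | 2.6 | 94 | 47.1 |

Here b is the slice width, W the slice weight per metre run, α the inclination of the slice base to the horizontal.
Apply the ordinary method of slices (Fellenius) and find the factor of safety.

FS = 3.11

Ordinary method of slices: FS = Σ[c'·Δl_i + (W_i cosα_i)·tanφ'] / Σ W_i sinα_i, with Δl_i = b_i / cosα_i.
Slice 1: Δl = 1.7/cos(-11.4°) = 1.734 m; N'_1 = 31·cos(-11.4°) = 30.4; c'Δl = 28.44; W sinα = -6.1
Slice 2: Δl = 2.7/cos1.8° = 2.701 m; N'_2 = 155·cos1.8° = 154.9; c'Δl = 44.30; W sinα = 4.9
Slice 3: Δl = 2.6/cos17.8° = 2.731 m; N'_3 = 234·cos17.8° = 222.8; c'Δl = 44.78; W sinα = 71.5
Slice 4: Δl = 1.5/cos31.3° = 1.755 m; N'_4 = 106·cos31.3° = 90.6; c'Δl = 28.79; W sinα = 55.1
Slice 5: Δl = 2.6/cos47.1° = 3.819 m; N'_5 = 94·cos47.1° = 64.0; c'Δl = 62.64; W sinα = 68.9
Σc'Δl = 209.0 kN/m; ΣN' = 562.7 kN/m; ΣW sinα = 194.2 kN/m
Resisting = 209.0 + 562.7·tan35.1° = 209.0 + 395.5 = 604.4 kN/m
FS = 604.4 / 194.2 = 3.112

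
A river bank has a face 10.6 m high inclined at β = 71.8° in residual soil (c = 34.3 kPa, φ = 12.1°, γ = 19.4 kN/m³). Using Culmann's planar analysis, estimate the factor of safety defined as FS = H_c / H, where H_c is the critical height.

H_c = (4c/γ) · sinβ cosφ / [1 − cos(β − φ)]
    = (4·34.3/19.4) · sin71.8°·cos12.1° / [1 − cos59.7°]
    = 7.072 · 0.9289 / 0.4955 = 13.26 m
FS = H_c / H = 13.26 / 10.6 = 1.251

FS = 1.25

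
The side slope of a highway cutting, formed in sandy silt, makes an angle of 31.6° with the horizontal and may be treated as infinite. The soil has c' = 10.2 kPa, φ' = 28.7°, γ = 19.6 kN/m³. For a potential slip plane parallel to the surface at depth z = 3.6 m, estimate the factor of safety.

FS = 1.21

For an infinite slope with a slip plane parallel to the surface (no pore pressure): FS = [c' + γz cos²β tanφ'] / [γz sinβ cosβ].
γz = 19.6·3.6 = 70.56 kN/m²
Numerator = 10.2 + 70.56·cos²31.6°·tan28.7° = 10.2 + 70.56·0.7254·0.5475 = 38.224 kPa
Denominator = 70.56·sin31.6°·cos31.6° = 70.56·0.5240·0.8517 = 31.490 kPa
FS = 38.224 / 31.490 = 1.214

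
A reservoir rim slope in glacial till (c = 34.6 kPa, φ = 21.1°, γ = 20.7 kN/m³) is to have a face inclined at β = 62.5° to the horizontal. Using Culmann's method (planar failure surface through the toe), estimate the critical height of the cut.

H_c = 22.14 m

Culmann's analysis gives the critical failure plane at α_cr = (β + φ)/2 = (62.5 + 21.1)/2 = 41.8°, and the critical height
H_c = (4c/γ) · sinβ cosφ / [1 − cos(β − φ)]
    = (4·34.6/20.7) · sin62.5°·cos21.1° / [1 − cos(41.4°)]
    = 6.686 · 0.8870·0.9330 / [1 − 0.7501]
    = 6.686 · 0.8275 / 0.2499
    = 22.14 m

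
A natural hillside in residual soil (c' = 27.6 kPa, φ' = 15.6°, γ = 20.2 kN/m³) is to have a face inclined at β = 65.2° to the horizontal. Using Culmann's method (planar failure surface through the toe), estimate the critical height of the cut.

Culmann's analysis gives the critical failure plane at α_cr = (β + φ')/2 = (65.2 + 15.6)/2 = 40.4°, and the critical height
H_c = (4c'/γ) · sinβ cosφ' / [1 − cos(β − φ')]
    = (4·27.6/20.2) · sin65.2°·cos15.6° / [1 − cos(49.6°)]
    = 5.465 · 0.9078·0.9632 / [1 − 0.6481]
    = 5.465 · 0.8743 / 0.3519
    = 13.58 m

H_c = 13.58 m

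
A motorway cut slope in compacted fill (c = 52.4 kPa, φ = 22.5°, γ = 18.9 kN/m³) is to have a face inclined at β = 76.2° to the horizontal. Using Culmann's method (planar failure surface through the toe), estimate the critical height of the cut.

Culmann's analysis gives the critical failure plane at α_cr = (β + φ)/2 = (76.2 + 22.5)/2 = 49.4°, and the critical height
H_c = (4c/γ) · sinβ cosφ / [1 − cos(β − φ)]
    = (4·52.4/18.9) · sin76.2°·cos22.5° / [1 − cos(53.7°)]
    = 11.090 · 0.9711·0.9239 / [1 − 0.5920]
    = 11.090 · 0.8972 / 0.4080
    = 24.39 m

H_c = 24.39 m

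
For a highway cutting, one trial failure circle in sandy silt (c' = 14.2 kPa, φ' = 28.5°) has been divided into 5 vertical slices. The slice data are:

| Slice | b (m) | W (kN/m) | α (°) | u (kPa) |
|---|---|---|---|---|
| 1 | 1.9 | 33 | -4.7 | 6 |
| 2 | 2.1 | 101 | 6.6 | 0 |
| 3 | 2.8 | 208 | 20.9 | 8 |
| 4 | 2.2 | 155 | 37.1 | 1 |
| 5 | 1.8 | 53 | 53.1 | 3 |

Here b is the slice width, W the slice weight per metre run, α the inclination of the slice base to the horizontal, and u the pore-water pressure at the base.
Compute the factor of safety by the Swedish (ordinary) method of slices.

Ordinary method of slices: FS = Σ[c'·Δl_i + (W_i cosα_i − u_i·Δl_i)·tanφ'] / Σ W_i sinα_i, with Δl_i = b_i / cosα_i.
Slice 1: Δl = 1.9/cos(-4.7°) = 1.906 m; N'_1 = 33·cos(-4.7°) − 6·1.906 = 21.5; c'Δl = 27.07; W sinα = -2.7
Slice 2: Δl = 2.1/cos6.6° = 2.114 m; N'_2 = 101·cos6.6° − 0·2.114 = 100.3; c'Δl = 30.02; W sinα = 11.6
Slice 3: Δl = 2.8/cos20.9° = 2.997 m; N'_3 = 208·cos20.9° − 8·2.997 = 170.3; c'Δl = 42.56; W sinα = 74.2
Slice 4: Δl = 2.2/cos37.1° = 2.758 m; N'_4 = 155·cos37.1° − 1·2.758 = 120.9; c'Δl = 39.17; W sinα = 93.5
Slice 5: Δl = 1.8/cos53.1° = 2.998 m; N'_5 = 53·cos53.1° − 3·2.998 = 22.8; c'Δl = 42.57; W sinα = 42.4
Σc'Δl = 181.4 kN/m; ΣN' = 435.8 kN/m; ΣW sinα = 219.0 kN/m
Resisting = 181.4 + 435.8·tan28.5° = 181.4 + 236.6 = 418.0 kN/m
FS = 418.0 / 219.0 = 1.909

FS = 1.91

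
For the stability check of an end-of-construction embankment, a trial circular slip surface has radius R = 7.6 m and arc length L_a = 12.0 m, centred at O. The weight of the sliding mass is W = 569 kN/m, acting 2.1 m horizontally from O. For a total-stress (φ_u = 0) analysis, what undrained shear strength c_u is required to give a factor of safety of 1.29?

c_u = 16.9 kPa

FS = c_u·L_a·R / (W·d), so c_u = FS·W·d / (L_a·R).
c_u = 1.29·569·2.1 / (12.00·7.6) = 1541.4 / 91.20 = 16.90 kPa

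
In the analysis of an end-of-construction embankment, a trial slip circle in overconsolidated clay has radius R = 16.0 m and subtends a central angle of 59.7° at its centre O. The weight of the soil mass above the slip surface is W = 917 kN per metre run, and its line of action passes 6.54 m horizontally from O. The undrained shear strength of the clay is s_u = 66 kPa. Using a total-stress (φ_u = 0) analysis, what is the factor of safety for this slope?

Taking moments about the centre O, the resisting moment is provided by the undrained shear strength acting along the arc:
Arc length L_a = R·θ = 16.0·(59.7°·π/180) = 16.0·1.0420 = 16.67 m
M_R = s_u·L_a·R = 66·16.67·16.0 = 17605.0 kN·m/m
M_D = W·d = 917·6.54 = 5997.2 kN·m/m
FS = M_R / M_D = 17605.0 / 5997.2 = 2.936

FS = 2.94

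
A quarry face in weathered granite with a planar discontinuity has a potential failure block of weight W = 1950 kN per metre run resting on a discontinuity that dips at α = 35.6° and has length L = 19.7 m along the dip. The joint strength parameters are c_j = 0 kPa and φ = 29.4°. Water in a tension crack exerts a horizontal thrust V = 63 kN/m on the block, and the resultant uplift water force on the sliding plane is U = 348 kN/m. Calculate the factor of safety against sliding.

Resolving the block weight along and normal to the plane and applying the Mohr–Coulomb strength on the joint:
N' = W cosα − U − V sinα = 1950·cos35.6° − 348 − 63·sin35.6° = 1200.9 kN/m
Driving force T = W sinα + V cosα = 1950·sin35.6° + 63·cos35.6° = 1186.4 kN/m
Resisting force R = c_j·L + N'·tanφ = 0·19.7 + 1200.9·tan29.4° = 0.0 + 676.7 = 676.7 kN/m
FS = R / T = 676.7 / 1186.4 = 0.570

FS = 0.57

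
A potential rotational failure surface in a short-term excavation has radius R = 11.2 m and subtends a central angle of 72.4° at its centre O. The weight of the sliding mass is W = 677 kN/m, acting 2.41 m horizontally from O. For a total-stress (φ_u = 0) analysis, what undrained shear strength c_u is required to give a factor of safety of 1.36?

c_u = 14.0 kPa

FS = c_u·L_a·R / (W·d), so c_u = FS·W·d / (L_a·R).
Arc length L_a = R·θ = 11.2·(72.4°·π/180) = 11.2·1.2636 = 14.15 m
c_u = 1.36·677·2.41 / (14.15·11.2) = 2218.9 / 158.51 = 14.00 kPa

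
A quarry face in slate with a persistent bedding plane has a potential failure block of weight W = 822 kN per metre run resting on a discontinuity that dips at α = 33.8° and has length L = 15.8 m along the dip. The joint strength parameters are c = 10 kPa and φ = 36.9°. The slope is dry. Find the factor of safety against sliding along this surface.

FS = 1.47

Resolving the block weight along and normal to the plane and applying the Mohr–Coulomb strength on the joint:
N' = W cosα = 822·cos33.8° = 683.1 kN/m
Driving force T = W sinα = 822·sin33.8° = 457.3 kN/m
Resisting force R = c·L + N'·tanφ = 10·15.8 + 683.1·tan36.9° = 158.0 + 512.9 = 670.9 kN/m
FS = R / T = 670.9 / 457.3 = 1.467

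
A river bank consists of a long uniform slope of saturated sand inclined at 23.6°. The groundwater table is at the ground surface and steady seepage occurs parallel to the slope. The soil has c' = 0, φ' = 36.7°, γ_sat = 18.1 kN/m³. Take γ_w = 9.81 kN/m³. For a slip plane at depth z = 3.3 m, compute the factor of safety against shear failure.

FS = 0.78

With seepage parallel to the slope and the water table at the surface, the effective normal stress on the slip plane uses the buoyant unit weight γ' = γ_sat − γ_w while the driving shear stress uses γ_sat:
FS = [c' + γ' z cos²β tanφ'] / [γ_sat z sinβ cosβ]
(For c' = 0 this reduces to FS = (γ'/γ_sat)·tanφ'/tanβ.)
γ' = 18.1 − 9.81 = 8.29 kN/m³
Numerator = 0.0 + 8.29·3.3·cos²23.6°·tan36.7° = 0.0 + 8.29·3.3·0.8397·0.7454 = 17.123 kPa
Denominator = 18.1·3.3·sin23.6°·cos23.6° = 18.1·3.3·0.4003·0.9164 = 21.913 kPa
FS = 17.123 / 21.913 = 0.781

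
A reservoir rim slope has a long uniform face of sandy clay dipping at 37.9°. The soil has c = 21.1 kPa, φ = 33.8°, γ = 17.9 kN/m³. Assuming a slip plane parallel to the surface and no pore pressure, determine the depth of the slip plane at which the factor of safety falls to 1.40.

z = 4.50 m

Setting FS = 1.40 in FS = [c + γz cos²β tanφ] / [γz sinβ cosβ] and solving for z:
z = c / [γ cosβ (FS·sinβ − cosβ·tanφ)]
  = 21.1 / [17.9·cos37.9°·(1.40·sin37.9° − cos37.9°·tan33.8°)]
  = 21.1 / [17.9·0.7891·(1.40·0.6143 − 0.7891·0.6694)]
  = 21.1 / 4.6859 = 4.503 m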